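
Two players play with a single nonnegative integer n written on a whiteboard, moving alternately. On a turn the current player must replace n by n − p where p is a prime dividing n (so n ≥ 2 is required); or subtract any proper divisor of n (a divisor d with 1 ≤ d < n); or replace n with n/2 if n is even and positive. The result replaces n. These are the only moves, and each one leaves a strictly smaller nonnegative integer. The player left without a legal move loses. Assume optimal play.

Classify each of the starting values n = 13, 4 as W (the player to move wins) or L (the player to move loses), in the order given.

Work bottom-up. With no move the player to move loses. Otherwise the position is W if at least one move leads to an L position for the opponent, and L if every move leads to a W.
n=0: no move → L
n=1: no move → L
n=2: can move to 0, which is L ⇒ W
n=3: can move to 0, which is L ⇒ W
n=4: moves to 2(W), 3(W); every one is W ⇒ L
n=5: can move to 0, which is L ⇒ W
n=6: can move to 4, which is L ⇒ W
n=7: can move to 0, which is L ⇒ W
n=8: can move to 4, which is L ⇒ W
n=9: moves to 6(W), 8(W); every one is W ⇒ L
n=10: can move to 9, which is L ⇒ W
n=11: can move to 0, which is L ⇒ W
n=12: can move to 9, which is L ⇒ W
n=13: can move to 0, which is L ⇒ W

13: W, 4: L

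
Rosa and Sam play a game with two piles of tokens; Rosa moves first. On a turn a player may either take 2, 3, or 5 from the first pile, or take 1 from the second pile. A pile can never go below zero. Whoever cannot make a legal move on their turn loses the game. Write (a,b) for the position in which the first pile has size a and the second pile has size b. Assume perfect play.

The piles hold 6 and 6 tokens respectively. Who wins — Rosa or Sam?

Rosa wins.

Build the W/L table. Terminal = L. A non-terminal position is W if it has a move to some L; otherwise it is L.
No move ever increases a pile, so every position that can arise here has a ≤ 6 and b ≤ 6; it is enough to label the cells with 0 ≤ a ≤ 6 and 0 ≤ b ≤ 6.
Every move lowers a or b (never raises either), so fill the grid row by row in increasing a, and left to right within a row: each cell's successors are then already labelled.
      b=0  b=1  b=2  b=3  b=4  b=5  b=6
a=0:    L    W    L    W    L    W    L
a=1:    L    W    L    W    L    W    L
a=2:    W    L    W    L    W    L    W
a=3:    W    L    W    L    W    L    W
a=4:    W    W    W    W    W    W    W
a=5:    W    W    W    W    W    W    W
a=6:    W    W    W    W    W    W    W
Cells with no legal move (terminal, hence L): (0,0), (1,0).
The remaining L cells, each justified by listing all of its moves:
(0,2): the only move is to (0,1)(W), a W ⇒ L
(0,4): the only move is to (0,3)(W), a W ⇒ L
(0,6): the only move is to (0,5)(W), a W ⇒ L
(1,2): the only move is to (1,1)(W), a W ⇒ L
(1,4): the only move is to (1,3)(W), a W ⇒ L
(1,6): the only move is to (1,5)(W), a W ⇒ L
(2,1): moves to (0,1)(W), (2,0)(W); every one is W ⇒ L
(2,3): moves to (0,3)(W), (2,2)(W); every one is W ⇒ L
(2,5): moves to (0,5)(W), (2,4)(W); every one is W ⇒ L
(3,1): moves to (1,1)(W), (0,1)(W), (3,0)(W); every one is W ⇒ L
(3,3): moves to (1,3)(W), (0,3)(W), (3,2)(W); every one is W ⇒ L
(3,5): moves to (1,5)(W), (0,5)(W), (3,4)(W); every one is W ⇒ L
Every other cell has at least one move into one of the L cells above, so it is W.
The starting position (6,6) is W: Rosa should move to (1,6), handing over an L position.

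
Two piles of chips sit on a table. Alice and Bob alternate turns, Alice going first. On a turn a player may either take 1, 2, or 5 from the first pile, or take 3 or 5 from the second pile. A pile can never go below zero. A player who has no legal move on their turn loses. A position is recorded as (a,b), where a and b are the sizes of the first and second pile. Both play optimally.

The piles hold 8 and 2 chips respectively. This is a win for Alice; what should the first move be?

Move to (6,2).

Use the standard recursion: the mover loses at a terminal position; elsewhere, the mover wins exactly when some move hands the opponent an L position.
No move ever increases a pile, so every position that can arise here has a ≤ 8 and b ≤ 2; it is enough to label the cells with 0 ≤ a ≤ 8 and 0 ≤ b ≤ 2.
Every move lowers a or b (never raises either), so fill the grid row by row in increasing a, and left to right within a row: each cell's successors are then already labelled.
      b=0  b=1  b=2
a=0:    L    L    L
a=1:    W    W    W
a=2:    W    W    W
a=3:    L    L    L
a=4:    W    W    W
a=5:    W    W    W
a=6:    L    L    L
a=7:    W    W    W
a=8:    W    W    W
Cells with no legal move (terminal, hence L): (0,0), (0,1), (0,2).
The remaining L cells, each justified by listing all of its moves:
(3,0): L (options (2,0)(W), (1,0)(W) are all W)
(3,1): L (options (2,1)(W), (1,1)(W) are all W)
(3,2): L (options (2,2)(W), (1,2)(W) are all W)
(6,0): L (options (5,0)(W), (4,0)(W), (1,0)(W) are all W)
(6,1): L (options (5,1)(W), (4,1)(W), (1,1)(W) are all W)
(6,2): L (options (5,2)(W), (4,2)(W), (1,2)(W) are all W)
Every other cell has at least one move into one of the L cells above, so it is W.
From (8,2), the L positions reachable in one move are: (6,2), (3,2). Any move reaching one of these is winning.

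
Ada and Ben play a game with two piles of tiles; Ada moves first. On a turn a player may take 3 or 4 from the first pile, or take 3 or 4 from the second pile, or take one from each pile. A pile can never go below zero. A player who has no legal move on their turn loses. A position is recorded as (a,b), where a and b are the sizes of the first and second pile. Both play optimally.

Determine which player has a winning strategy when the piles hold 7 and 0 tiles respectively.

Positions with no move are L. A position that does have a move is losing for the player to move precisely when every available move leads to a winning position for the opponent. Fill in the labels:
No move ever increases a pile, so every position that can arise here has a ≤ 7 and b ≤ 0; it is enough to label the cells with 0 ≤ a ≤ 7 and 0 ≤ b ≤ 0.
Every move lowers a or b (never raises either), so fill the grid row by row in increasing a, and left to right within a row: each cell's successors are then already labelled.
      b=0
a=0:    L
a=1:    L
a=2:    L
a=3:    W
a=4:    W
a=5:    W
a=6:    W
a=7:    L
Cells with no legal move (terminal, hence L): (0,0), (1,0), (2,0).
The remaining L cells, each justified by listing all of its moves:
(7,0): L (options (4,0)(W), (3,0)(W) are all W)
Every other cell has at least one move into one of the L cells above, so it is W.
The starting position (7,0) is L: whatever Ada does, the opponent receives a W position.

Ben wins.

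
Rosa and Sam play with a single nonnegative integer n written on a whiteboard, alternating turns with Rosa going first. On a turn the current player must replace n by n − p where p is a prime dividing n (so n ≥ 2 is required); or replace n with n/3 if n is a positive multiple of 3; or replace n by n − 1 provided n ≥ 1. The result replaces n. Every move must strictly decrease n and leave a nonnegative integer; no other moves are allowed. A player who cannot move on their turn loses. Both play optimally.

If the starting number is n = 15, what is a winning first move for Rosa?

Move to 14.

Work bottom-up. With no move the player to move loses. Otherwise the position is W if at least one move leads to an L position for the opponent, and L if every move leads to a W.
n=0: no move → L
n=1: can move to 0, which is L ⇒ W
n=2: can move to 0, which is L ⇒ W
n=3: can move to 0, which is L ⇒ W
n=4: moves to 2(W), 3(W); every one is W ⇒ L
n=5: can move to 0, which is L ⇒ W
n=6: can move to 4, which is L ⇒ W
n=7: can move to 0, which is L ⇒ W
n=8: moves to 6(W), 7(W); every one is W ⇒ L
n=9: can move to 8, which is L ⇒ W
n=10: can move to 8, which is L ⇒ W
n=11: can move to 0, which is L ⇒ W
n=12: can move to 4, which is L ⇒ W
n=13: can move to 0, which is L ⇒ W
n=14: moves to 7(W), 12(W), 13(W); every one is W ⇒ L
n=15: can move to 14, which is L ⇒ W
From 15, the L positions reachable in one move are: 14.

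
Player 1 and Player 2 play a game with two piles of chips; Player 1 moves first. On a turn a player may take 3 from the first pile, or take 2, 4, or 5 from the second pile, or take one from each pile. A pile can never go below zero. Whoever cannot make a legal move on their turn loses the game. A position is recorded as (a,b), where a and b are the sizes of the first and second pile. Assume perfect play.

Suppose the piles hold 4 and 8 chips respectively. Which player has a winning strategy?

Player 2 wins.

Compute win/loss labels from the base case upward. A position with no move is L. Any other position is W if it can reach an L in one move, else L.
No move ever increases a pile, so every position that can arise here has a ≤ 4 and b ≤ 8; it is enough to label the cells with 0 ≤ a ≤ 4 and 0 ≤ b ≤ 8.
Every move lowers a or b (never raises either), so fill the grid row by row in increasing a, and left to right within a row: each cell's successors are then already labelled.
      b=0  b=1  b=2  b=3  b=4  b=5  b=6  b=7  b=8
a=0:    L    L    W    W    W    W    W    L    L
a=1:    L    W    W    L    W    W    L    W    W
a=2:    L    W    W    L    W    W    L    W    W
a=3:    W    W    L    L    W    W    W    W    W
a=4:    W    L    L    W    W    W    W    W    L
Cells with no legal move (terminal, hence L): (0,0), (0,1), (1,0), (2,0).
The remaining L cells, each justified by listing all of its moves:
(0,7): only reaches (0,5)(W), (0,3)(W), (0,2)(W), all W → L
(0,8): only reaches (0,6)(W), (0,4)(W), (0,3)(W), all W → L
(1,3): only reaches (1,1)(W), (0,2)(W), all W → L
(1,6): only reaches (1,4)(W), (1,2)(W), (1,1)(W), (0,5)(W), all W → L
(2,3): only reaches (2,1)(W), (1,2)(W), all W → L
(2,6): only reaches (2,4)(W), (2,2)(W), (2,1)(W), (1,5)(W), all W → L
(3,2): only reaches (0,2)(W), (3,0)(W), (2,1)(W), all W → L
(3,3): only reaches (0,3)(W), (3,1)(W), (2,2)(W), all W → L
(4,1): only reaches (1,1)(W), (3,0)(W), all W → L
(4,2): only reaches (1,2)(W), (4,0)(W), (3,1)(W), all W → L
(4,8): only reaches (1,8)(W), (4,6)(W), (4,4)(W), (4,3)(W), (3,7)(W), all W → L
Every other cell has at least one move into one of the L cells above, so it is W.
Every move from (4,8) reaches a W position, so the mover loses.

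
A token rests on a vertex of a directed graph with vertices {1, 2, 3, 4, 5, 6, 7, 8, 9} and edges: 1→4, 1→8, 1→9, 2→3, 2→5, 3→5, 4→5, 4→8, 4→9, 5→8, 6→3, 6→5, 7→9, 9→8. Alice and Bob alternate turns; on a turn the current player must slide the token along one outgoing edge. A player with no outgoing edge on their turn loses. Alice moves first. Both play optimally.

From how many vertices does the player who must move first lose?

Label each position W (a win for the player to move) or L (a loss). A position with no legal move is L; any other position is W exactly when some move reaches an L, and L when every move reaches a W.
Every edge goes from a vertex to one that appears earlier in the order 8, 5, 9, 4, 3, 1, 6, 2, 7, so processing vertices in that order labels each vertex after all of its successors.
8: no outgoing edge → L
5: W (go to 8, an L position)
9: W (go to 8, an L position)
4: W (go to 8, an L position)
3: L (sole option 5(W) is W)
1: W (go to 8, an L position)
6: W (go to 3, an L position)
2: W (go to 3, an L position)
7: L (sole option 9(W) is W)
The L vertices are 3, 7, 8; that is 3 in all.

3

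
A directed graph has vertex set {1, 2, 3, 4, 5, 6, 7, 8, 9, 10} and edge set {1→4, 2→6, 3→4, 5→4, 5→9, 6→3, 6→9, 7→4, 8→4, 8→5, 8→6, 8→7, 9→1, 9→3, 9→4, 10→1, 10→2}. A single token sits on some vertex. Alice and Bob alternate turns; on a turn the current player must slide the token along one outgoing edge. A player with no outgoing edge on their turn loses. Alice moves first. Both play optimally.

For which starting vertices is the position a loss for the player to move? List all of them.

4, 6, 10

Build the W/L table. Terminal = L. A non-terminal position is W if it has a move to some L; otherwise it is L.
Every edge goes from a vertex to one that appears earlier in the order 4, 1, 7, 3, 9, 5, 6, 8, 2, 10, so processing vertices in that order labels each vertex after all of its successors.
4: no outgoing edge → L
1: →4(L), so W
7: →4(L), so W
3: →4(L), so W
9: →4(L), so W
5: →4(L), so W
6: →9(W), 3(W) — all W, so L
8: →6(L), so W
2: →6(L), so W
10: →2(W), 1(W) — all W, so L
Reading off the rows marked L gives the requested list; there are 3 such vertices.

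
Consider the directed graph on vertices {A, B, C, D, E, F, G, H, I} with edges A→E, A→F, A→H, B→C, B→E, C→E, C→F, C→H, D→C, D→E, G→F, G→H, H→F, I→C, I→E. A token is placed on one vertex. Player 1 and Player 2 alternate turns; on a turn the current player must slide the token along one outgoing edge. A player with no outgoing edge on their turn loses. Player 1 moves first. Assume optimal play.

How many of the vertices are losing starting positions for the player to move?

Build the W/L table. Terminal = L. A non-terminal position is W if it has a move to some L; otherwise it is L.
Every edge goes from a vertex to one that appears earlier in the order F, E, H, C, A, B, I, G, D, so processing vertices in that order labels each vertex after all of its successors.
F: no outgoing edge → L
E: no outgoing edge → L
H: reaches L-position F → W
C: reaches L-position E → W
A: reaches L-position E → W
B: reaches L-position E → W
I: reaches L-position E → W
G: reaches L-position F → W
D: reaches L-position E → W
The L vertices are E, F; that is 2 in all.

2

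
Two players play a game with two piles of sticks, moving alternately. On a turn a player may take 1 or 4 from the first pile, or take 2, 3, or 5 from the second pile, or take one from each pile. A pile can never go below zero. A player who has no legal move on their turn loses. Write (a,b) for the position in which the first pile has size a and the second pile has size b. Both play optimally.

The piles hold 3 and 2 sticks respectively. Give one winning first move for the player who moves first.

Work bottom-up. With no move the player to move loses. Otherwise the position is W if at least one move leads to an L position for the opponent, and L if every move leads to a W.
No move ever increases a pile, so every position that can arise here has a ≤ 3 and b ≤ 2; it is enough to label the cells with 0 ≤ a ≤ 3 and 0 ≤ b ≤ 2.
Every move lowers a or b (never raises either), so fill the grid row by row in increasing a, and left to right within a row: each cell's successors are then already labelled.
      b=0  b=1  b=2
a=0:    L    L    W
a=1:    W    W    W
a=2:    L    L    W
a=3:    W    W    W
Cells with no legal move (terminal, hence L): (0,0), (0,1).
The remaining L cells, each justified by listing all of its moves:
(2,0): L (sole option (1,0)(W) is W)
(2,1): L (options (1,1)(W), (1,0)(W) are all W)
Every other cell has at least one move into one of the L cells above, so it is W.
From (3,2), the L positions reachable in one move are: (2,1).

Move to (2,1).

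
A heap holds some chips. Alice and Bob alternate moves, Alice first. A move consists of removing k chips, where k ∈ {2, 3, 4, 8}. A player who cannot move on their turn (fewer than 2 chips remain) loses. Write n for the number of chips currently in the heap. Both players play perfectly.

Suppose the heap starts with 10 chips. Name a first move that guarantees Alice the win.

Label each position W (a win for the player to move) or L (a loss). A position with no legal move is L; any other position is W exactly when some move reaches an L, and L when every move reaches a W.
n=0: no move → L
n=1: no move → L
n=2: W (go to 0, an L position)
n=3: W (go to 1, an L position)
n=4: W (go to 1, an L position)
n=5: W (go to 1, an L position)
n=6: L (options 4(W), 3(W), 2(W) are all W)
n=7: L (options 5(W), 4(W), 3(W) are all W)
n=8: W (go to 6, an L position)
n=9: W (go to 7, an L position)
n=10: W (go to 7, an L position)
From 10, the L positions reachable in one move are: 7, 6. Any move reaching one of these is winning.

Remove 3, leaving 7.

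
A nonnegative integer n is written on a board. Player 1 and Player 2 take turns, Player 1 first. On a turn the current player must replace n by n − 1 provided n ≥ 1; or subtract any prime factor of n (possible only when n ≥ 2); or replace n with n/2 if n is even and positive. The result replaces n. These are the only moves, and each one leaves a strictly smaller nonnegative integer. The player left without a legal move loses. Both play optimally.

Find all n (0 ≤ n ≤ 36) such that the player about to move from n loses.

Use the standard recursion: the mover loses at a terminal position; elsewhere, the mover wins exactly when some move hands the opponent an L position.
n=0: no move → L
n=1: W (go to 0, an L position)
n=2: W (go to 0, an L position)
n=3: W (go to 0, an L position)
n=4: L (options 2(W), 3(W) are all W)
n=5: W (go to 0, an L position)
n=6: W (go to 4, an L position)
n=7: W (go to 0, an L position)
n=8: W (go to 4, an L position)
n=9: L (options 6(W), 8(W) are all W)
n=10: W (go to 9, an L position)
n=11: W (go to 0, an L position)
n=12: W (go to 9, an L position)
n=13: W (go to 0, an L position)
n=14: L (options 7(W), 12(W), 13(W) are all W)
n=15: W (go to 14, an L position)
n=16: W (go to 14, an L position)
n=17: W (go to 0, an L position)
n=18: W (go to 9, an L position)
n=19: W (go to 0, an L position)
n=20: L (options 10(W), 15(W), 18(W), 19(W) are all W)
n=21: W (go to 14, an L position)
n=22: W (go to 20, an L position)
n=23: W (go to 0, an L position)
n=24: L (options 12(W), 21(W), 22(W), 23(W) are all W)
n=25: W (go to 20, an L position)
n=26: W (go to 24, an L position)
n=27: W (go to 24, an L position)
n=28: W (go to 14, an L position)
n=29: W (go to 0, an L position)
n=30: L (options 15(W), 25(W), 27(W), 28(W), 29(W) are all W)
n=31: W (go to 0, an L position)
n=32: W (go to 30, an L position)
n=33: W (go to 30, an L position)
n=34: L (options 17(W), 32(W), 33(W) are all W)
n=35: W (go to 30, an L position)
n=36: W (go to 34, an L position)
Reading off the rows marked L gives the requested list; there are 8 such values of n.

0, 4, 9, 14, 20, 24, 30, 34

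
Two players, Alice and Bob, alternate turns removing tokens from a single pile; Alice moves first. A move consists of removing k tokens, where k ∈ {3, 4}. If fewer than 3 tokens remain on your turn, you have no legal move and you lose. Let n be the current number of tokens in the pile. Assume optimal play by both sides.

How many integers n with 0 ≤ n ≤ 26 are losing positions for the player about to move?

12

Use the standard recursion: the mover loses at a terminal position; elsewhere, the mover wins exactly when some move hands the opponent an L position.
n=0: no move → L
n=1: no move → L
n=2: no move → L
n=3: can move to 0, which is L ⇒ W
n=4: can move to 1, which is L ⇒ W
n=5: can move to 2, which is L ⇒ W
n=6: can move to 2, which is L ⇒ W
n=7: moves to 4(W), 3(W); every one is W ⇒ L
n=8: moves to 5(W), 4(W); every one is W ⇒ L
n=9: moves to 6(W), 5(W); every one is W ⇒ L
n=10: can move to 7, which is L ⇒ W
n=11: can move to 8, which is L ⇒ W
n=12: can move to 9, which is L ⇒ W
n=13: can move to 9, which is L ⇒ W
n=14: moves to 11(W), 10(W); every one is W ⇒ L
n=15: moves to 12(W), 11(W); every one is W ⇒ L
n=16: moves to 13(W), 12(W); every one is W ⇒ L
n=17: can move to 14, which is L ⇒ W
n=18: can move to 15, which is L ⇒ W
n=19: can move to 16, which is L ⇒ W
n=20: can move to 16, which is L ⇒ W
n=21: moves to 18(W), 17(W); every one is W ⇒ L
n=22: moves to 19(W), 18(W); every one is W ⇒ L
n=23: moves to 20(W), 19(W); every one is W ⇒ L
n=24: can move to 21, which is L ⇒ W
n=25: can move to 22, which is L ⇒ W
n=26: can move to 23, which is L ⇒ W
L entries with 0 ≤ n ≤ 26: n = 0, 1, 2, 7, 8, 9, 14, 15, 16, 21, 22, 23; that makes 12.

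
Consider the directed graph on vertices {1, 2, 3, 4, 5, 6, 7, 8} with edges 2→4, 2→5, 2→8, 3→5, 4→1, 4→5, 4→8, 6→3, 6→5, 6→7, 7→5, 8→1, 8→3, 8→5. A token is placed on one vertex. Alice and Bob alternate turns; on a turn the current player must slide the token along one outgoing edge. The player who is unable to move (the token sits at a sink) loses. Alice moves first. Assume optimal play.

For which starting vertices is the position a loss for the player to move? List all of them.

1, 5

Label each position W (a win for the player to move) or L (a loss). A position with no legal move is L; any other position is W exactly when some move reaches an L, and L when every move reaches a W.
Every edge goes from a vertex to one that appears earlier in the order 5, 1, 3, 8, 4, 2, 7, 6, so processing vertices in that order labels each vertex after all of its successors.
5: no outgoing edge → L
1: no outgoing edge → L
3: reaches L-position 5 → W
8: reaches L-position 1 → W
4: reaches L-position 1 → W
2: reaches L-position 5 → W
7: reaches L-position 5 → W
6: reaches L-position 5 → W
The losing starting vertices are exactly the entries labelled L in this table (2 of them).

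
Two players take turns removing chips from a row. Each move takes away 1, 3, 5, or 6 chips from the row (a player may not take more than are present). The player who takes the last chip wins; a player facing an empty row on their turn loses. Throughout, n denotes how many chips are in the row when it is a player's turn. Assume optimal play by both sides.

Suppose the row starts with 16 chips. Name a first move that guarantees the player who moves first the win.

Use the standard recursion: the mover loses at a terminal position; elsewhere, the mover wins exactly when some move hands the opponent an L position.
n=0: no move → L
n=1: W (go to 0, an L position)
n=2: L (sole option 1(W) is W)
n=3: W (go to 2, an L position)
n=4: L (options 3(W), 1(W) are all W)
n=5: W (go to 4, an L position)
n=6: W (go to 0, an L position)
n=7: W (go to 4, an L position)
n=8: W (go to 2, an L position)
n=9: W (go to 4, an L position)
n=10: W (go to 4, an L position)
n=11: L (options 10(W), 8(W), 6(W), 5(W) are all W)
n=12: W (go to 11, an L position)
n=13: L (options 12(W), 10(W), 8(W), 7(W) are all W)
n=14: W (go to 13, an L position)
n=15: L (options 14(W), 12(W), 10(W), 9(W) are all W)
n=16: W (go to 15, an L position)
From 16, the L positions reachable in one move are: 15, 13, 11. Any move reaching one of these is winning.

Remove 1, leaving 15.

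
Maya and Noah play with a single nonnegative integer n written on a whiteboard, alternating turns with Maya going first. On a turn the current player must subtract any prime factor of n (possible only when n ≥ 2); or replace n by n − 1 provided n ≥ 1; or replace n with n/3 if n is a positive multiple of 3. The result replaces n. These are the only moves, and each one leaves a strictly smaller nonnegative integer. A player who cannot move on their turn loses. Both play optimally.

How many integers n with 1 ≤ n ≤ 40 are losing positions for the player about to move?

Use the standard recursion: the mover loses at a terminal position; elsewhere, the mover wins exactly when some move hands the opponent an L position.
n=0: no move → L
n=1: →0(L), so W
n=2: →0(L), so W
n=3: →0(L), so W
n=4: →2(W), 3(W) — all W, so L
n=5: →0(L), so W
n=6: →4(L), so W
n=7: →0(L), so W
n=8: →6(W), 7(W) — all W, so L
n=9: →8(L), so W
n=10: →8(L), so W
n=11: →0(L), so W
n=12: →4(L), so W
n=13: →0(L), so W
n=14: →7(W), 12(W), 13(W) — all W, so L
n=15: →14(L), so W
n=16: →14(L), so W
n=17: →0(L), so W
n=18: →6(W), 15(W), 16(W), 17(W) — all W, so L
n=19: →0(L), so W
n=20: →18(L), so W
n=21: →14(L), so W
n=22: →11(W), 20(W), 21(W) — all W, so L
n=23: →0(L), so W
n=24: →8(L), so W
n=25: →20(W), 24(W) — all W, so L
n=26: →25(L), so W
n=27: →9(W), 24(W), 26(W) — all W, so L
n=28: →27(L), so W
n=29: →0(L), so W
n=30: →25(L), so W
n=31: →0(L), so W
n=32: →30(W), 31(W) — all W, so L
n=33: →22(L), so W
n=34: →32(L), so W
n=35: →28(W), 30(W), 34(W) — all W, so L
n=36: →35(L), so W
n=37: →0(L), so W
n=38: →19(W), 36(W), 37(W) — all W, so L
n=39: →38(L), so W
n=40: →35(L), so W
L entries with 1 ≤ n ≤ 40 (n=0 is outside the asked range and is not counted): n = 4, 8, 14, 18, 22, 25, 27, 32, 35, 38; that makes 10.

10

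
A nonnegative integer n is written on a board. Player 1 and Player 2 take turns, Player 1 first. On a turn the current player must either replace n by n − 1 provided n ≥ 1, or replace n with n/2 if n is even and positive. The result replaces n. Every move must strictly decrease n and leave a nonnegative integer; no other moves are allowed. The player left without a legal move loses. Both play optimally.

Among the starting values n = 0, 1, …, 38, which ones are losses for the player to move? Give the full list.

0, 2, 5, 7, 9, 11, 13, 15, 17, 19, 21, 23, 25, 27, 29, 31, 33, 35, 37

Use the standard recursion: the mover loses at a terminal position; elsewhere, the mover wins exactly when some move hands the opponent an L position.
n=0: no move → L
n=1: →0(L), so W
n=2: →1(W) only, which is W, so L
n=3: →2(L), so W
n=4: →2(L), so W
n=5: →4(W) only, which is W, so L
n=6: →5(L), so W
n=7: →6(W) only, which is W, so L
n=8: →7(L), so W
n=9: →8(W) only, which is W, so L
n=10: →5(L), so W
n=11: →10(W) only, which is W, so L
n=12: →11(L), so W
n=13: →12(W) only, which is W, so L
n=14: →7(L), so W
n=15: →14(W) only, which is W, so L
n=16: →15(L), so W
n=17: →16(W) only, which is W, so L
n=18: →9(L), so W
n=19: →18(W) only, which is W, so L
n=20: →19(L), so W
n=21: →20(W) only, which is W, so L
n=22: →11(L), so W
n=23: →22(W) only, which is W, so L
n=24: →23(L), so W
n=25: →24(W) only, which is W, so L
n=26: →13(L), so W
n=27: →26(W) only, which is W, so L
n=28: →27(L), so W
n=29: →28(W) only, which is W, so L
n=30: →15(L), so W
n=31: →30(W) only, which is W, so L
n=32: →31(L), so W
n=33: →32(W) only, which is W, so L
n=34: →17(L), so W
n=35: →34(W) only, which is W, so L
n=36: →35(L), so W
n=37: →36(W) only, which is W, so L
n=38: →19(L), so W
The losing starting values of n are exactly the entries labelled L in this table (19 of them).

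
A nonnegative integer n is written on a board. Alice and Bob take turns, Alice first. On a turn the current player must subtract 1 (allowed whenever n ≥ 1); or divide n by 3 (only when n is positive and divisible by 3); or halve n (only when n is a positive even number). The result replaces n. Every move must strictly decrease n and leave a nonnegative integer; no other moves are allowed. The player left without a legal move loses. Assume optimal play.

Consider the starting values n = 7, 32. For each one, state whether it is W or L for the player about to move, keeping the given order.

7: L, 32: W

Work bottom-up. With no move the player to move loses. Otherwise the position is W if at least one move leads to an L position for the opponent, and L if every move leads to a W.
n=0: no move → L
n=1: W (go to 0, an L position)
n=2: L (sole option 1(W) is W)
n=3: W (go to 2, an L position)
n=4: W (go to 2, an L position)
n=5: L (sole option 4(W) is W)
n=6: W (go to 2, an L position)
n=7: L (sole option 6(W) is W)
n=8: W (go to 7, an L position)
n=9: L (options 3(W), 8(W) are all W)
n=10: W (go to 5, an L position)
n=11: L (sole option 10(W) is W)
n=12: W (go to 11, an L position)
n=13: L (sole option 12(W) is W)
n=14: W (go to 7, an L position)
n=15: W (go to 5, an L position)
n=16: L (options 8(W), 15(W) are all W)
n=17: W (go to 16, an L position)
n=18: W (go to 9, an L position)
n=19: L (sole option 18(W) is W)
n=20: W (go to 19, an L position)
n=21: W (go to 7, an L position)
n=22: W (go to 11, an L position)
n=23: L (sole option 22(W) is W)
n=24: W (go to 23, an L position)
n=25: L (sole option 24(W) is W)
n=26: W (go to 13, an L position)
n=27: W (go to 9, an L position)
n=28: L (options 14(W), 27(W) are all W)
n=29: W (go to 28, an L position)
n=30: L (options 10(W), 15(W), 29(W) are all W)
n=31: W (go to 30, an L position)
n=32: W (go to 16, an L position)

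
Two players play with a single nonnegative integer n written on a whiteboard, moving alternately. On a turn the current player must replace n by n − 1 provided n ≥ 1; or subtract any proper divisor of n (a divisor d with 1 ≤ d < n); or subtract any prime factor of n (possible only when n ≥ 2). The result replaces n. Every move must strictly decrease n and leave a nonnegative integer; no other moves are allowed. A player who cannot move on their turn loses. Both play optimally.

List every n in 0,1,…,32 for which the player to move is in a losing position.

0, 4, 9, 14, 20, 26, 32

Classify positions by backward induction: terminal positions (no move available) are L. From any other position, the mover wins iff some move reaches an L.
n=0: no move → L
n=1: reaches L-position 0 → W
n=2: reaches L-position 0 → W
n=3: reaches L-position 0 → W
n=4: only reaches 2(W), 3(W), all W → L
n=5: reaches L-position 0 → W
n=6: reaches L-position 4 → W
n=7: reaches L-position 0 → W
n=8: reaches L-position 4 → W
n=9: only reaches 6(W), 8(W), all W → L
n=10: reaches L-position 9 → W
n=11: reaches L-position 0 → W
n=12: reaches L-position 9 → W
n=13: reaches L-position 0 → W
n=14: only reaches 7(W), 12(W), 13(W), all W → L
n=15: reaches L-position 14 → W
n=16: reaches L-position 14 → W
n=17: reaches L-position 0 → W
n=18: reaches L-position 9 → W
n=19: reaches L-position 0 → W
n=20: only reaches 10(W), 15(W), 16(W), 18(W), 19(W), all W → L
n=21: reaches L-position 14 → W
n=22: reaches L-position 20 → W
n=23: reaches L-position 0 → W
n=24: reaches L-position 20 → W
n=25: reaches L-position 20 → W
n=26: only reaches 13(W), 24(W), 25(W), all W → L
n=27: reaches L-position 26 → W
n=28: reaches L-position 14 → W
n=29: reaches L-position 0 → W
n=30: reaches L-position 20 → W
n=31: reaches L-position 0 → W
n=32: only reaches 16(W), 24(W), 28(W), 30(W), 31(W), all W → L
The losing starting values of n are exactly the entries labelled L in this table (7 of them).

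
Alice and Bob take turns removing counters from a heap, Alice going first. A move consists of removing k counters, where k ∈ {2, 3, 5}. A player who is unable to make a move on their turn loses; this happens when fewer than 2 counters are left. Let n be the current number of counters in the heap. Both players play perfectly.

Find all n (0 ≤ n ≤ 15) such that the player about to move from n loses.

Work bottom-up. With no move the player to move loses. Otherwise the position is W if at least one move leads to an L position for the opponent, and L if every move leads to a W.
n=0: no move → L
n=1: no move → L
n=2: W (go to 0, an L position)
n=3: W (go to 1, an L position)
n=4: W (go to 1, an L position)
n=5: W (go to 0, an L position)
n=6: W (go to 1, an L position)
n=7: L (options 5(W), 4(W), 2(W) are all W)
n=8: L (options 6(W), 5(W), 3(W) are all W)
n=9: W (go to 7, an L position)
n=10: W (go to 8, an L position)
n=11: W (go to 8, an L position)
n=12: W (go to 7, an L position)
n=13: W (go to 8, an L position)
n=14: L (options 12(W), 11(W), 9(W) are all W)
n=15: L (options 13(W), 12(W), 10(W) are all W)
The losing starting values of n are exactly the entries labelled L in this table (6 of them).

0, 1, 7, 8, 14, 15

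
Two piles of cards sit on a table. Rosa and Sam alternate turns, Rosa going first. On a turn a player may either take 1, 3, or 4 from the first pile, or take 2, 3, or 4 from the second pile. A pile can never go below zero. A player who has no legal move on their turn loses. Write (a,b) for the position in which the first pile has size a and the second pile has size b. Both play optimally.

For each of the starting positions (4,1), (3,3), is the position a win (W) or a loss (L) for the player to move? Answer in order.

Classify positions by backward induction: terminal positions (no move available) are L. From any other position, the mover wins iff some move reaches an L.
No move ever increases a pile, so every position that can arise here has a ≤ 4 and b ≤ 3; it is enough to label the cells with 0 ≤ a ≤ 4 and 0 ≤ b ≤ 3.
Every move lowers a or b (never raises either), so fill the grid row by row in increasing a, and left to right within a row: each cell's successors are then already labelled.
      b=0  b=1  b=2  b=3
a=0:    L    L    W    W
a=1:    W    W    L    L
a=2:    L    L    W    W
a=3:    W    W    L    L
a=4:    W    W    W    W
Cells with no legal move (terminal, hence L): (0,0), (0,1).
The remaining L cells, each justified by listing all of its moves:
(1,2): moves to (0,2)(W), (1,0)(W); every one is W ⇒ L
(1,3): moves to (0,3)(W), (1,1)(W), (1,0)(W); every one is W ⇒ L
(2,0): the only move is to (1,0)(W), a W ⇒ L
(2,1): the only move is to (1,1)(W), a W ⇒ L
(3,2): moves to (2,2)(W), (0,2)(W), (3,0)(W); every one is W ⇒ L
(3,3): moves to (2,3)(W), (0,3)(W), (3,1)(W), (3,0)(W); every one is W ⇒ L
Every other cell has at least one move into one of the L cells above, so it is W.
(4,1): the move to (0,1) reaches an L cell, so W
(3,3): one of the L cells justified above, so L

(4,1): W, (3,3): L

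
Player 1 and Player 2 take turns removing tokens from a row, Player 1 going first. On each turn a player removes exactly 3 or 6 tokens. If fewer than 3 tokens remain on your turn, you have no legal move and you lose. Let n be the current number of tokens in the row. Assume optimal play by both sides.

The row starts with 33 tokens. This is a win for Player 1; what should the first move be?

Work bottom-up. With no move the player to move loses. Otherwise the position is W if at least one move leads to an L position for the opponent, and L if every move leads to a W.
n=0: no move → L
n=1: no move → L
n=2: no move → L
n=3: W (go to 0, an L position)
n=4: W (go to 1, an L position)
n=5: W (go to 2, an L position)
n=6: W (go to 0, an L position)
n=7: W (go to 1, an L position)
n=8: W (go to 2, an L position)
n=9: L (options 6(W), 3(W) are all W)
n=10: L (options 7(W), 4(W) are all W)
n=11: L (options 8(W), 5(W) are all W)
n=12: W (go to 9, an L position)
n=13: W (go to 10, an L position)
n=14: W (go to 11, an L position)
n=15: W (go to 9, an L position)
n=16: W (go to 10, an L position)
n=17: W (go to 11, an L position)
n=18: L (options 15(W), 12(W) are all W)
n=19: L (options 16(W), 13(W) are all W)
n=20: L (options 17(W), 14(W) are all W)
n=21: W (go to 18, an L position)
n=22: W (go to 19, an L position)
n=23: W (go to 20, an L position)
n=24: W (go to 18, an L position)
n=25: W (go to 19, an L position)
n=26: W (go to 20, an L position)
n=27: L (options 24(W), 21(W) are all W)
n=28: L (options 25(W), 22(W) are all W)
n=29: L (options 26(W), 23(W) are all W)
n=30: W (go to 27, an L position)
n=31: W (go to 28, an L position)
n=32: W (go to 29, an L position)
n=33: W (go to 27, an L position)
From 33, the L positions reachable in one move are: 27.

Remove 6, leaving 27.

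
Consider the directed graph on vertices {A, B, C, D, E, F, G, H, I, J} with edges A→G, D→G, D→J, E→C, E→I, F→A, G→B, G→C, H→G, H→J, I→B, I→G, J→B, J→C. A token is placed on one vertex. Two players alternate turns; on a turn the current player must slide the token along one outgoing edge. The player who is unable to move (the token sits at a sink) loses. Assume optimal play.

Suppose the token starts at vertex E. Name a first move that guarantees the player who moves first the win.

Compute win/loss labels from the base case upward. A position with no move is L. Any other position is W if it can reach an L in one move, else L.
Every edge goes from a vertex to one that appears earlier in the order C, B, G, I, J, A, F, E, H, D, so processing vertices in that order labels each vertex after all of its successors.
C: no outgoing edge → L
B: no outgoing edge → L
G: can move to B, which is L ⇒ W
I: can move to B, which is L ⇒ W
J: can move to B, which is L ⇒ W
A: the only move is to G(W), a W ⇒ L
F: can move to A, which is L ⇒ W
E: can move to C, which is L ⇒ W
H: moves to J(W), G(W); every one is W ⇒ L
D: moves to J(W), G(W); every one is W ⇒ L
From E, the L positions reachable in one move are: C.

Move to C.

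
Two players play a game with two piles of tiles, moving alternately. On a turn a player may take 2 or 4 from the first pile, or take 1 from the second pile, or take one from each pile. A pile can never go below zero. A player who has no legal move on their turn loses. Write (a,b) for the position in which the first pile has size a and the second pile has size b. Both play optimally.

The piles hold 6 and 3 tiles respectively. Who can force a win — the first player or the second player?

The first player wins.

Work bottom-up. With no move the player to move loses. Otherwise the position is W if at least one move leads to an L position for the opponent, and L if every move leads to a W.
No move ever increases a pile, so every position that can arise here has a ≤ 6 and b ≤ 3; it is enough to label the cells with 0 ≤ a ≤ 6 and 0 ≤ b ≤ 3.
Every move lowers a or b (never raises either), so fill the grid row by row in increasing a, and left to right within a row: each cell's successors are then already labelled.
      b=0  b=1  b=2  b=3
a=0:    L    W    L    W
a=1:    L    W    L    W
a=2:    W    W    W    W
a=3:    W    L    W    L
a=4:    W    L    W    L
a=5:    W    W    W    W
a=6:    L    W    L    W
Cells with no legal move (terminal, hence L): (0,0), (1,0).
The remaining L cells, each justified by listing all of its moves:
(0,2): L (sole option (0,1)(W) is W)
(1,2): L (options (1,1)(W), (0,1)(W) are all W)
(3,1): L (options (1,1)(W), (3,0)(W), (2,0)(W) are all W)
(3,3): L (options (1,3)(W), (3,2)(W), (2,2)(W) are all W)
(4,1): L (options (2,1)(W), (0,1)(W), (4,0)(W), (3,0)(W) are all W)
(4,3): L (options (2,3)(W), (0,3)(W), (4,2)(W), (3,2)(W) are all W)
(6,0): L (options (4,0)(W), (2,0)(W) are all W)
(6,2): L (options (4,2)(W), (2,2)(W), (6,1)(W), (5,1)(W) are all W)
Every other cell has at least one move into one of the L cells above, so it is W.
The starting position (6,3) is W: the player to move should move to (4,3), handing over an L position.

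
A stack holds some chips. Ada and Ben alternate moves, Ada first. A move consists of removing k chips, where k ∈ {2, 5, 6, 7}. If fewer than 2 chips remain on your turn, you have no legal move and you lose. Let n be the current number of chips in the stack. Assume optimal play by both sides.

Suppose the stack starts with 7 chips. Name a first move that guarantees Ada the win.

Positions with no move are L. A position that does have a move is losing for the player to move precisely when every available move leads to a winning position for the opponent. Fill in the labels:
n=0: no move → L
n=1: no move → L
n=2: reaches L-position 0 → W
n=3: reaches L-position 1 → W
n=4: only reaches 2(W), which is W → L
n=5: reaches L-position 0 → W
n=6: reaches L-position 4 → W
n=7: reaches L-position 1 → W
From 7, the L positions reachable in one move are: 1, 0. Any move reaching one of these is winning.

Remove 6, leaving 1.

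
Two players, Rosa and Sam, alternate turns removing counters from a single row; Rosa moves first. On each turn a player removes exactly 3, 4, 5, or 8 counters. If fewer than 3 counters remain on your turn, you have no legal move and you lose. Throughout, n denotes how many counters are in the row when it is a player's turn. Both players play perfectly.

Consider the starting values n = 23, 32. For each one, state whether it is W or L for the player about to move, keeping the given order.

Use the standard recursion: the mover loses at a terminal position; elsewhere, the mover wins exactly when some move hands the opponent an L position.
n=0: no move → L
n=1: no move → L
n=2: no move → L
n=3: W (go to 0, an L position)
n=4: W (go to 1, an L position)
n=5: W (go to 2, an L position)
n=6: W (go to 2, an L position)
n=7: W (go to 2, an L position)
n=8: W (go to 0, an L position)
n=9: W (go to 1, an L position)
n=10: W (go to 2, an L position)
n=11: L (options 8(W), 7(W), 6(W), 3(W) are all W)
n=12: L (options 9(W), 8(W), 7(W), 4(W) are all W)
n=13: L (options 10(W), 9(W), 8(W), 5(W) are all W)
n=14: W (go to 11, an L position)
n=15: W (go to 12, an L position)
n=16: W (go to 13, an L position)
n=17: W (go to 13, an L position)
n=18: W (go to 13, an L position)
n=19: W (go to 11, an L position)
n=20: W (go to 12, an L position)
n=21: W (go to 13, an L position)
n=22: L (options 19(W), 18(W), 17(W), 14(W) are all W)
n=23: L (options 20(W), 19(W), 18(W), 15(W) are all W)
n=24: L (options 21(W), 20(W), 19(W), 16(W) are all W)
n=25: W (go to 22, an L position)
n=26: W (go to 23, an L position)
n=27: W (go to 24, an L position)
n=28: W (go to 24, an L position)
n=29: W (go to 24, an L position)
n=30: W (go to 22, an L position)
n=31: W (go to 23, an L position)
n=32: W (go to 24, an L position)

23: L, 32: W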